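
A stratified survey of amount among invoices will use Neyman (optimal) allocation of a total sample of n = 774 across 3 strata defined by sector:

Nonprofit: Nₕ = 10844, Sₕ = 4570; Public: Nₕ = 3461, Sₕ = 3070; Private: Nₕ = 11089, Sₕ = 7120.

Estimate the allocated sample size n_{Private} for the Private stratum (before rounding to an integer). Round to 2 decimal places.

439.21

Neyman allocation: nₕ = n·NₕSₕ / Σⱼ NⱼSⱼ.
Σ NⱼSⱼ = 10844·4570 + 3461·3070 + 11089·7120 = 1.3913603 × 10^8.
n_{Private} = 774·11089·7120 / (1.3913603 × 10^8) = 439.21.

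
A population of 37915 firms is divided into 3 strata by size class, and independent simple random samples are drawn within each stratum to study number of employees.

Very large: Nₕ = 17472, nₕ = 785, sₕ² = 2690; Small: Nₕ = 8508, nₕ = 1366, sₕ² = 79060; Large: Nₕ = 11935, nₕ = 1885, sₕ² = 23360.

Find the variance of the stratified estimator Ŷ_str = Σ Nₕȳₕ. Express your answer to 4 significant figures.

Var(Ŷ_str) = Σₕ Nₕ²(1 − fₕ)sₕ²/nₕ.
Very large: 17472²·(1 − 785/17472)·2690/785 = 9.9908747 × 10^8.
Small: 8508²·(1 − 1366/8508)·79060/1366 = 3.5168467 × 10^9.
Large: 11935²·(1 − 1885/11935)·23360/1885 = 1.4864488 × 10^9.
Sum = 6.002383 × 10^9.

6.002 × 10^9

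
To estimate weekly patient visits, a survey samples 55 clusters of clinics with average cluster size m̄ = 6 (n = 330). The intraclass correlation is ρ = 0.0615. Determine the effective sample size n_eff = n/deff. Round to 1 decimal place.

deff = 1 + (6 − 1)·0.0615 = 1 + 0.3075 = 1.3075.
n_eff = 330 / 1.3075 = 252.4.

252.4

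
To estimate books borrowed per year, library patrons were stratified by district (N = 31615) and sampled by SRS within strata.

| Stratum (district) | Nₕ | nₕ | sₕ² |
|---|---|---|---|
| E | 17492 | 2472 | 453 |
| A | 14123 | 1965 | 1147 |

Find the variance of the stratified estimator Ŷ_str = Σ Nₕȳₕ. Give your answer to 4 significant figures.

1.484 × 10^8

Var(Ŷ_str) = Σₕ Nₕ²(1 − fₕ)sₕ²/nₕ.
E: 17492²·(1 − 2472/17492)·453/2472 = 4.8145881 × 10^7.
A: 14123²·(1 − 1965/14123)·1147/1965 = 1.0022821 × 10^8.
Sum = 1.4837409 × 10^8.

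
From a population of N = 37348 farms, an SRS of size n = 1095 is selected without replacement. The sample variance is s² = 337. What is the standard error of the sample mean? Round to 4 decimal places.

0.5466

Under SRS without replacement, Var(ȳ) = (1 − f)·s²/n with f = n/N = 1095/37348 = 0.02931884.
Var(ȳ) = (1 − 0.02931884)·337/1095 = 0.97068116·0.30776256 = 0.29873932.
SE(ȳ) = √(0.29873932) = 0.5466.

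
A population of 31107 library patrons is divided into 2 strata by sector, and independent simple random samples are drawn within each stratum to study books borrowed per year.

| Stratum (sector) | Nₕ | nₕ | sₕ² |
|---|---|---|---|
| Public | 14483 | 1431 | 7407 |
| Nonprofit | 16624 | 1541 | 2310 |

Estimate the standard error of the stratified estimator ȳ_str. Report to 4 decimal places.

1.1830

Var(ȳ_str) = Σₕ Wₕ²(1 − fₕ)sₕ²/nₕ with Wₕ = Nₕ/N, N = 31107.
Public: Wₕ = 0.46558652; term = 0.46558652²·(1 − 0.09880550)·7407/1431 = 1.011165.
Nonprofit: Wₕ = 0.53441348; term = 0.53441348²·(1 − 0.09269731)·2310/1541 = 0.3884332.
Sum = 1.3995982.
SE = √(1.3995982) = 1.1830.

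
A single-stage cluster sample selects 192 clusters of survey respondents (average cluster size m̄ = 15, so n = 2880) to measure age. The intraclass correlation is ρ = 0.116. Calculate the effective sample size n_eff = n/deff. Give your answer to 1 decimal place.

1097.6

deff = 1 + (15 − 1)·0.116 = 1 + 1.624 = 2.624.
n_eff = 2880 / 2.624 = 1097.6.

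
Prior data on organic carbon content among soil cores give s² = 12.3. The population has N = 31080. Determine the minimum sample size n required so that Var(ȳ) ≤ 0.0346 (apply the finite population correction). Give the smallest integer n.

Without fpc, n₀ = s²/D = 12.3/0.0346 = 355.4913.
With fpc, (1 − n/N)·s²/n ≤ D requires n ≥ n₀/(1 + n₀/N) = 355.4913/(1 + 355.4913/31080) = 351.4712.
Rounding up, n = 352.

352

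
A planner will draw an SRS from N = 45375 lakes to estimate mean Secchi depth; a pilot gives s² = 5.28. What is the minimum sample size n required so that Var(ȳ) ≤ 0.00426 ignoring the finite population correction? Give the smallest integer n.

1240

Without fpc, n₀ = s²/D = 5.28/0.00426 = 1239.4366.
Rounding up, n = 1240.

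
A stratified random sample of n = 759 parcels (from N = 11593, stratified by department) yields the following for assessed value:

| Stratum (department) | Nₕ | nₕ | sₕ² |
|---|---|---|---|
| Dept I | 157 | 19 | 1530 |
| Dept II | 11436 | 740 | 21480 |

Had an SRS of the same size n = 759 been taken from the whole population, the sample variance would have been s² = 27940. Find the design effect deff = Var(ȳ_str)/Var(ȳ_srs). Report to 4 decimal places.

0.7683

Var(ȳ_str) = Σ Wₕ²(1−fₕ)sₕ²/nₕ with Wₕ = Nₕ/11593:
  Dept I: (157/11593)²·(1−19/157)·1530/19 = 0.012981501
  Dept II: (11436/11593)²·(1−740/11436)·21480/740 = 26.418395
  → Var(ȳ_str) = 26.431377.
Var(ȳ_srs) = (1 − 759/11593)·27940/759 = 34.401519.
deff = 26.431377 / 34.401519 = 0.7683.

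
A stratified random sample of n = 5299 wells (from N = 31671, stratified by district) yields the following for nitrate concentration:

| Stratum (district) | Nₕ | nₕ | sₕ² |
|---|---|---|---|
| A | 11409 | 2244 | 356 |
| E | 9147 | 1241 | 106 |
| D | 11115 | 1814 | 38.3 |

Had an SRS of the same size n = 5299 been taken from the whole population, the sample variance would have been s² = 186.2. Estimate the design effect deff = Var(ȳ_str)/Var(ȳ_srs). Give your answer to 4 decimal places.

Var(ȳ_str) = Σ Wₕ²(1−fₕ)sₕ²/nₕ with Wₕ = Nₕ/31671:
  A: (11409/31671)²·(1−2244/11409)·356/2244 = 0.016538025
  E: (9147/31671)²·(1−1241/9147)·106/1241 = 0.0061580898
  D: (11115/31671)²·(1−1814/11115)·38.3/1814 = 0.002176091
  → Var(ȳ_str) = 0.024872206.
Var(ȳ_srs) = (1 − 5299/31671)·186.2/5299 = 0.02925951.
deff = 0.024872206 / 0.02925951 = 0.8501.

0.8501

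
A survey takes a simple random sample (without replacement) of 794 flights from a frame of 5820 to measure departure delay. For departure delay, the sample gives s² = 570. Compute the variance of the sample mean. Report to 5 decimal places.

Under SRS without replacement, Var(ȳ) = (1 − f)·s²/n with f = n/N = 794/5820 = 0.13642612.
Var(ȳ) = (1 − 0.13642612)·570/794 = 0.86357388·0.71788413 = 0.61994599.

0.61995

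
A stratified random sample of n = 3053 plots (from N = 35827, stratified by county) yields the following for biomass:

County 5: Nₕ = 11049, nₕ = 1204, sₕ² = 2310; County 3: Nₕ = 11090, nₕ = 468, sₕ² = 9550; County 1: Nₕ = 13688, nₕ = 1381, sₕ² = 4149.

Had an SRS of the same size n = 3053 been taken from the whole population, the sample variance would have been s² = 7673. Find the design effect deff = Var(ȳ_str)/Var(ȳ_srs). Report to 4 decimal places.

1.0568

Var(ȳ_str) = Σ Wₕ²(1−fₕ)sₕ²/nₕ with Wₕ = Nₕ/35827:
  County 5: (11049/35827)²·(1−1204/11049)·2310/1204 = 0.16259354
  County 3: (11090/35827)²·(1−468/11090)·9550/468 = 1.872727
  County 1: (13688/35827)²·(1−1381/13688)·4149/1381 = 0.39429481
  → Var(ȳ_str) = 2.4296154.
Var(ȳ_srs) = (1 − 3053/35827)·7673/3053 = 2.2990976.
deff = 2.4296154 / 2.2990976 = 1.0568.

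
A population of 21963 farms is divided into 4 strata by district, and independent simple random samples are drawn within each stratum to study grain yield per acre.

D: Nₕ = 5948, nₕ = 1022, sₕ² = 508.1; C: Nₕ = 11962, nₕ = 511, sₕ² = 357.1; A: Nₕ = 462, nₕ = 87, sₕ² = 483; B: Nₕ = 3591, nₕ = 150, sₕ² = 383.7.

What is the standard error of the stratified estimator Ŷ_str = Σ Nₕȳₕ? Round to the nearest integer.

Var(Ŷ_str) = Σₕ Nₕ²(1 − fₕ)sₕ²/nₕ.
D: 5948²·(1 − 1022/5948)·508.1/1022 = 1.4566784 × 10^7.
C: 11962²·(1 − 511/11962)·357.1/511 = 9.572297 × 10^7.
A: 462²·(1 − 87/462)·483/87 = 961836.21.
B: 3591²·(1 − 150/3591)·383.7/150 = 3.1608262 × 10^7.
Sum = 1.4285985 × 10^8.
SE = √(1.4285985 × 10^8) = 11952.

11952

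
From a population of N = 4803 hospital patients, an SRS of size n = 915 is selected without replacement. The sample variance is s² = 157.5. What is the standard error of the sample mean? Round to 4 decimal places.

Under SRS without replacement, Var(ȳ) = (1 − f)·s²/n with f = n/N = 915/4803 = 0.19050593.
Var(ȳ) = (1 − 0.19050593)·157.5/915 = 0.80949407·0.17213115 = 0.13933914.
SE(ȳ) = √(0.13933914) = 0.3733.

0.3733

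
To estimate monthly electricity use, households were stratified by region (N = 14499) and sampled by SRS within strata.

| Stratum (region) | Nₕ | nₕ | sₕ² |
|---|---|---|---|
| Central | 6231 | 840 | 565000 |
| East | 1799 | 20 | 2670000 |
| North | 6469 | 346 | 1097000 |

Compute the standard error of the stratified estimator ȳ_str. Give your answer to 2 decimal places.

52.32

Var(ȳ_str) = Σₕ Wₕ²(1 − fₕ)sₕ²/nₕ with Wₕ = Nₕ/N, N = 14499.
Central: Wₕ = 0.42975378; term = 0.42975378²·(1 − 0.13480982)·565000/840 = 107.47814.
East: Wₕ = 0.12407752; term = 0.12407752²·(1 − 0.01111729)·2670000/20 = 2032.4145.
North: Wₕ = 0.44616870; term = 0.44616870²·(1 − 0.05348586)·1097000/346 = 597.3871.
Sum = 2737.2797.
SE = √(2737.2797) = 52.32.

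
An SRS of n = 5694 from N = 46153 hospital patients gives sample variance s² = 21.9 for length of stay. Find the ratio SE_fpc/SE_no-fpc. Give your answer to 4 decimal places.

f = n/N = 5694/46153 = 0.12337226.
SE_no-fpc = √(s²/n) = 0.062017367; SE_fpc = √((1−f)s²/n) = 0.058065869.
Ratio = √(1−f) = 0.93628401.

0.9363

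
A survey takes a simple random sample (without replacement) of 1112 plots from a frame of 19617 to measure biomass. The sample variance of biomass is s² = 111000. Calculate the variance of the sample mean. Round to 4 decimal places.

Under SRS without replacement, Var(ȳ) = (1 − f)·s²/n with f = n/N = 1112/19617 = 0.05668553.
Var(ȳ) = (1 − 0.05668553)·111000/1112 = 0.94331447·99.820144 = 94.161786.

94.1618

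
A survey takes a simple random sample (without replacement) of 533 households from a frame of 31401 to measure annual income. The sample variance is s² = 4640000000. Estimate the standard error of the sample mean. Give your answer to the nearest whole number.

Under SRS without replacement, Var(ȳ) = (1 − f)·s²/n with f = n/N = 533/31401 = 0.01697398.
Var(ȳ) = (1 − 0.01697398)·4640000000/533 = 0.98302602·8.7054409 × 10^6 = 8.5576749 × 10^6.
SE(ȳ) = √(8.5576749 × 10^6) = 2925.

2925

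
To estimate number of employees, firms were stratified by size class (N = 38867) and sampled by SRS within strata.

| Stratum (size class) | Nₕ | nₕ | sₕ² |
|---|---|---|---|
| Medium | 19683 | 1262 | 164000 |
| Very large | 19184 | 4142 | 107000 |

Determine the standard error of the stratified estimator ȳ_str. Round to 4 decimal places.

6.0104

Var(ȳ_str) = Σₕ Wₕ²(1 − fₕ)sₕ²/nₕ with Wₕ = Nₕ/N, N = 38867.
Medium: Wₕ = 0.50641933; term = 0.50641933²·(1 − 0.06411624)·164000/1262 = 31.190831.
Very large: Wₕ = 0.49358067; term = 0.49358067²·(1 − 0.21590909)·107000/4142 = 4.9346504.
Sum = 36.125481.
SE = √(36.125481) = 6.0104.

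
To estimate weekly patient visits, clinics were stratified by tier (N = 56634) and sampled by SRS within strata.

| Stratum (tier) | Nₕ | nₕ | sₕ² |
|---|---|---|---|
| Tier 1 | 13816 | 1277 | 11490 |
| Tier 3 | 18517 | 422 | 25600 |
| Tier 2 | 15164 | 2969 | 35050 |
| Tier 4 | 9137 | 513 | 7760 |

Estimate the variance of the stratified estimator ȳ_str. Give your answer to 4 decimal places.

7.8755

Var(ȳ_str) = Σₕ Wₕ²(1 − fₕ)sₕ²/nₕ with Wₕ = Nₕ/N, N = 56634.
Tier 1: Wₕ = 0.24395240; term = 0.24395240²·(1 − 0.09242907)·11490/1277 = 0.48598167.
Tier 3: Wₕ = 0.32695907; term = 0.32695907²·(1 − 0.02278987)·25600/422 = 6.3372707.
Tier 2: Wₕ = 0.26775435; term = 0.26775435²·(1 − 0.19579267)·35050/2969 = 0.68064229.
Tier 4: Wₕ = 0.16133418; term = 0.16133418²·(1 − 0.05614534)·7760/513 = 0.37162272.
Sum = 7.8755174.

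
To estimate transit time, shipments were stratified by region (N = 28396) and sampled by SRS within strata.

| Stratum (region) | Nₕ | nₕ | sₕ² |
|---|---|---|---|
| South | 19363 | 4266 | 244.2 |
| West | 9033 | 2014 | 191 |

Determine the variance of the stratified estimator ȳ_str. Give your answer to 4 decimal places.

Var(ȳ_str) = Σₕ Wₕ²(1 − fₕ)sₕ²/nₕ with Wₕ = Nₕ/N, N = 28396.
South: Wₕ = 0.68189182; term = 0.68189182²·(1 − 0.22031710)·244.2/4266 = 0.02075266.
West: Wₕ = 0.31810818; term = 0.31810818²·(1 − 0.22296026)·191/2014 = 0.0074570459.
Sum = 0.028209706.

0.0282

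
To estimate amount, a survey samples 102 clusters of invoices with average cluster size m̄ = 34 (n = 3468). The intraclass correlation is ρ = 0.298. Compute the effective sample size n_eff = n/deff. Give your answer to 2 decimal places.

320.10

deff = 1 + (34 − 1)·0.298 = 1 + 9.834 = 10.834.
n_eff = 3468 / 10.834 = 320.10.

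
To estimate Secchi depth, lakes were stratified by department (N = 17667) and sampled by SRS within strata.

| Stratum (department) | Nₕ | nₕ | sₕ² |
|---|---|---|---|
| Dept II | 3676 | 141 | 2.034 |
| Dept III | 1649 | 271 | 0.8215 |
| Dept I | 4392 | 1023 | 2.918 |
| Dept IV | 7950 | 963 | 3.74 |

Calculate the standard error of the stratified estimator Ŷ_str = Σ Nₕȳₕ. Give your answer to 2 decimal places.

Var(Ŷ_str) = Σₕ Nₕ²(1 − fₕ)sₕ²/nₕ.
Dept II: 3676²·(1 − 141/3676)·2.034/141 = 187454.88.
Dept III: 1649²·(1 − 271/1649)·0.8215/271 = 6888.2381.
Dept I: 4392²·(1 − 1023/4392)·2.918/1023 = 42205.884.
Dept IV: 7950²·(1 − 963/7950)·3.74/963 = 215726.35.
Sum = 452275.35.
SE = √(452275.35) = 672.51.

672.51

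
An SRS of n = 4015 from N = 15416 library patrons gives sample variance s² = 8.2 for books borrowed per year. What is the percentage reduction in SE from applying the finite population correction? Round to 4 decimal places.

14.0025

f = n/N = 4015/15416 = 0.26044369.
SE_no-fpc = √(s²/n) = 0.045192269; SE_fpc = √((1−f)s²/n) = 0.038864204.
Ratio = √(1−f) = 0.85997460. Reduction = 100·(1 − 0.85997460) = 14.0025%.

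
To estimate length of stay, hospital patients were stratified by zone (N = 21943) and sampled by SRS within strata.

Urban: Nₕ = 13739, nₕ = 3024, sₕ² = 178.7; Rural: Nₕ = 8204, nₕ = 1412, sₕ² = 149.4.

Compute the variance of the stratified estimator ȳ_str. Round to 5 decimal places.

Var(ȳ_str) = Σₕ Wₕ²(1 − fₕ)sₕ²/nₕ with Wₕ = Nₕ/N, N = 21943.
Urban: Wₕ = 0.62612223; term = 0.62612223²·(1 − 0.22010336)·178.7/3024 = 0.0180675.
Rural: Wₕ = 0.37387777; term = 0.37387777²·(1 − 0.17211117)·149.4/1412 = 0.012244674.
Sum = 0.030312174.

0.03031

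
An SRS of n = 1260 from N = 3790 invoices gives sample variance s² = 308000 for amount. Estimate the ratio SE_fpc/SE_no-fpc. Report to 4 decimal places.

0.8170

f = n/N = 1260/3790 = 0.33245383.
SE_no-fpc = √(s²/n) = 15.634719; SE_fpc = √((1−f)s²/n) = 12.774113.
Ratio = √(1−f) = 0.81703499.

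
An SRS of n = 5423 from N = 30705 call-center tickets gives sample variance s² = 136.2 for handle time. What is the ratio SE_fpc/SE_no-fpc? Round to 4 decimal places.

f = n/N = 5423/30705 = 0.17661619.
SE_no-fpc = √(s²/n) = 0.15847792; SE_fpc = √((1−f)s²/n) = 0.14380365.
Ratio = √(1−f) = 0.90740499.

0.9074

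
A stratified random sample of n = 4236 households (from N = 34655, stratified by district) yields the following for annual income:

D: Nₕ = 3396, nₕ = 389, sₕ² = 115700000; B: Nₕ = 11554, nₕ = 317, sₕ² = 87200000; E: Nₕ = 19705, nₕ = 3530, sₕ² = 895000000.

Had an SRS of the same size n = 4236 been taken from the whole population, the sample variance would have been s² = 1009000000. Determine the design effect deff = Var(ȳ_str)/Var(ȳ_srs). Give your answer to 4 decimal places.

Var(ȳ_str) = Σ Wₕ²(1−fₕ)sₕ²/nₕ with Wₕ = Nₕ/34655:
  D: (3396/34655)²·(1−389/3396)·115700000/389 = 2529.0246
  B: (11554/34655)²·(1−317/11554)·87200000/317 = 29737.754
  E: (19705/34655)²·(1−3530/19705)·895000000/3530 = 67287.943
  → Var(ȳ_str) = 99554.722.
Var(ȳ_srs) = (1 − 4236/34655)·1009000000/4236 = 209080.84.
deff = 99554.722 / 209080.84 = 0.4762.

0.4762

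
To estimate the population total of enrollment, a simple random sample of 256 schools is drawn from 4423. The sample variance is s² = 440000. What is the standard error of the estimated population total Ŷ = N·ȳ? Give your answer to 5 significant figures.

Var(Ŷ) = N²·Var(ȳ) = N²·(1 − n/N)·s²/n.
f = 256/4423 = 0.05787927; Var(ȳ) = 0.94212073·440000/256 = 1619.27.
Var(Ŷ) = 4423² · 1619.27 = 3.1677664 × 10^10.
SE(Ŷ) = √(3.1677664 × 10^10) = 177980.

177980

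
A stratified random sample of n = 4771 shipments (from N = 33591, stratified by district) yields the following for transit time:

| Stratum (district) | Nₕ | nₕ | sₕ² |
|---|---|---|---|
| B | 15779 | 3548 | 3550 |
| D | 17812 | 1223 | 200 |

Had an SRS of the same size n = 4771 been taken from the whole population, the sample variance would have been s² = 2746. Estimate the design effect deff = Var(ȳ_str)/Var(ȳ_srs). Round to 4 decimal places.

0.4333

Var(ȳ_str) = Σ Wₕ²(1−fₕ)sₕ²/nₕ with Wₕ = Nₕ/33591:
  B: (15779/33591)²·(1−3548/15779)·3550/3548 = 0.17113558
  D: (17812/33591)²·(1−1223/17812)·200/1223 = 0.042824329
  → Var(ȳ_str) = 0.21395991.
Var(ȳ_srs) = (1 − 4771/33591)·2746/4771 = 0.49381259.
deff = 0.21395991 / 0.49381259 = 0.4333.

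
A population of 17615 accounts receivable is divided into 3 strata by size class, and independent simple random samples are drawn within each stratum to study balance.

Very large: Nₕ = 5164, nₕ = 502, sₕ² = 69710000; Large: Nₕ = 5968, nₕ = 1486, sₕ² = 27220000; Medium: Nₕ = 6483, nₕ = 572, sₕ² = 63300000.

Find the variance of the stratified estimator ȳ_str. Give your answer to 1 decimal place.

Var(ȳ_str) = Σₕ Wₕ²(1 − fₕ)sₕ²/nₕ with Wₕ = Nₕ/N, N = 17615.
Very large: Wₕ = 0.29315924; term = 0.29315924²·(1 − 0.09721146)·69710000/502 = 10774.189.
Large: Wₕ = 0.33880216; term = 0.33880216²·(1 − 0.24899464)·27220000/1486 = 1579.082.
Medium: Wₕ = 0.36803860; term = 0.36803860²·(1 − 0.08823076)·63300000/572 = 13667.194.
Sum = 26020.465.

26020.5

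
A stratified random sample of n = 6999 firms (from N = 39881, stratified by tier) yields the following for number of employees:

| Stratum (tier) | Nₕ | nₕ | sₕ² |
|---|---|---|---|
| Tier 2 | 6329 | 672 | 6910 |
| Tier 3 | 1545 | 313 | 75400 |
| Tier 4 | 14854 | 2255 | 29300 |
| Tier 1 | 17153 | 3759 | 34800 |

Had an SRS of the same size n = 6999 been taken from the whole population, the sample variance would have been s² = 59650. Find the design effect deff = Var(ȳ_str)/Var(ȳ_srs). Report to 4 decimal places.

Var(ȳ_str) = Σ Wₕ²(1−fₕ)sₕ²/nₕ with Wₕ = Nₕ/39881:
  Tier 2: (6329/39881)²·(1−672/6329)·6910/672 = 0.23147174
  Tier 3: (1545/39881)²·(1−313/1545)·75400/313 = 0.28829302
  Tier 4: (14854/39881)²·(1−2255/14854)·29300/2255 = 1.5288627
  Tier 1: (17153/39881)²·(1−3759/17153)·34800/3759 = 1.3372888
  → Var(ȳ_str) = 3.3859163.
Var(ȳ_srs) = (1 − 6999/39881)·59650/6999 = 7.0269464.
deff = 3.3859163 / 7.0269464 = 0.4818.

0.4818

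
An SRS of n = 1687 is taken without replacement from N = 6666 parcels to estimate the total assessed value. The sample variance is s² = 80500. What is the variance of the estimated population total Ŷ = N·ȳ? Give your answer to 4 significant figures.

Var(Ŷ) = N²·Var(ȳ) = N²·(1 − n/N)·s²/n.
f = 1687/6666 = 0.25307531; Var(ȳ) = 0.74692469·80500/1687 = 35.641635.
Var(Ŷ) = 6666² · 35.641635 = 1.5837559 × 10^9.

1.584 × 10^9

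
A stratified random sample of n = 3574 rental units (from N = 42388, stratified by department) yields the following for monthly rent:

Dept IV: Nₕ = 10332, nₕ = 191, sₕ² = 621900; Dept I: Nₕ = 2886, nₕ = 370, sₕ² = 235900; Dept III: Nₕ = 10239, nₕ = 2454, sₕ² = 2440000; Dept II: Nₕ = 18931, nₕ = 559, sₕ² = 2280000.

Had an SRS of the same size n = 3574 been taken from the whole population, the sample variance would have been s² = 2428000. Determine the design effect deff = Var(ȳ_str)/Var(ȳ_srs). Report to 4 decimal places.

Var(ȳ_str) = Σ Wₕ²(1−fₕ)sₕ²/nₕ with Wₕ = Nₕ/42388:
  Dept IV: (10332/42388)²·(1−191/10332)·621900/191 = 189.87445
  Dept I: (2886/42388)²·(1−370/2886)·235900/370 = 2.5766019
  Dept III: (10239/42388)²·(1−2454/10239)·2440000/2454 = 44.110865
  Dept II: (18931/42388)²·(1−559/18931)·2280000/559 = 789.52735
  → Var(ȳ_str) = 1026.0893.
Var(ȳ_srs) = (1 − 3574/42388)·2428000/3574 = 622.07051.
deff = 1026.0893 / 622.07051 = 1.6495.

1.6495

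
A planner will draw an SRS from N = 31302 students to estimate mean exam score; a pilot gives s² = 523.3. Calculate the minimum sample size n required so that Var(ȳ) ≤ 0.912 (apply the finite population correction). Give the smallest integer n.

564

Without fpc, n₀ = s²/D = 523.3/0.912 = 573.7939.
With fpc, (1 − n/N)·s²/n ≤ D requires n ≥ n₀/(1 + n₀/N) = 573.7939/(1 + 573.7939/31302) = 563.4651.
Rounding up, n = 564.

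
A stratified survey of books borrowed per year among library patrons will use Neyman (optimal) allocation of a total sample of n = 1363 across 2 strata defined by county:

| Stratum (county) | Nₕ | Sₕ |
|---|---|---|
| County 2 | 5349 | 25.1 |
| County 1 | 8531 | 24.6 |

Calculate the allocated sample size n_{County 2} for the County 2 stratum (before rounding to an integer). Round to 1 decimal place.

531.8

Neyman allocation: nₕ = n·NₕSₕ / Σⱼ NⱼSⱼ.
Σ NⱼSⱼ = 5349·25.1 + 8531·24.6 = 344122.5.
n_{County 2} = 1363·5349·25.1 / 344122.5 = 531.8.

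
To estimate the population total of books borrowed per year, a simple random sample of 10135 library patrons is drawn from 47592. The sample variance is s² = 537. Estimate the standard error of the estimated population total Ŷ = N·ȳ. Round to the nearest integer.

9719

Var(Ŷ) = N²·Var(ȳ) = N²·(1 − n/N)·s²/n.
f = 10135/47592 = 0.21295596; Var(ȳ) = 0.78704404·537/10135 = 0.041701297.
Var(Ŷ) = 47592² · 0.041701297 = 9.4453374 × 10^7.
SE(Ŷ) = √(9.4453374 × 10^7) = 9719.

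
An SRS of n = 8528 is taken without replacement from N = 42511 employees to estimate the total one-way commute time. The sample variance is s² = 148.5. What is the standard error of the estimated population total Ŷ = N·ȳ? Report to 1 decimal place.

Var(Ŷ) = N²·Var(ȳ) = N²·(1 − n/N)·s²/n.
f = 8528/42511 = 0.20060690; Var(ȳ) = 0.79939310·148.5/8528 = 0.013920013.
Var(Ŷ) = 42511² · 0.013920013 = 2.515604 × 10^7.
SE(Ŷ) = √(2.515604 × 10^7) = 5015.6.

5015.6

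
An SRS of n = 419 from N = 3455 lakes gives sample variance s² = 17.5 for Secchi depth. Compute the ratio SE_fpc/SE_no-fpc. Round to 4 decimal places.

f = n/N = 419/3455 = 0.12127352.
SE_no-fpc = √(s²/n) = 0.20436758; SE_fpc = √((1−f)s²/n) = 0.19157502.
Ratio = √(1−f) = 0.93740412.

0.9374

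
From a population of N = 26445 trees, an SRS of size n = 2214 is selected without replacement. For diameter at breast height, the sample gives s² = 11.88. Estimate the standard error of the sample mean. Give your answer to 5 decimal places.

0.07012

Under SRS without replacement, Var(ȳ) = (1 − f)·s²/n with f = n/N = 2214/26445 = 0.08372093.
Var(ȳ) = (1 − 0.08372093)·11.88/2214 = 0.91627907·0.0053658537 = 0.0049166194.
SE(ȳ) = √(0.0049166194) = 0.07012.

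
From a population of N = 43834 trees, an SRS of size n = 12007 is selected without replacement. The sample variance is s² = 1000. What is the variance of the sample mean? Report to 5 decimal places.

Under SRS without replacement, Var(ȳ) = (1 − f)·s²/n with f = n/N = 12007/43834 = 0.27391979.
Var(ȳ) = (1 − 0.27391979)·1000/12007 = 0.72608021·0.083284751 = 0.060471409.

0.06047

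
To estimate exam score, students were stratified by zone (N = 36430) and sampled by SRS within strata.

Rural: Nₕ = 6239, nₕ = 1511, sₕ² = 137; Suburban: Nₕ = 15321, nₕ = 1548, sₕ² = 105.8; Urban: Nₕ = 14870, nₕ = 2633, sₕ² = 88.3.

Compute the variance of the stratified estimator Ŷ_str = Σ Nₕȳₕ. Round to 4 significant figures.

2.320 × 10^7

Var(Ŷ_str) = Σₕ Nₕ²(1 − fₕ)sₕ²/nₕ.
Rural: 6239²·(1 − 1511/6239)·137/1511 = 2.6745367 × 10^6.
Suburban: 15321²·(1 − 1548/15321)·105.8/1548 = 1.4422162 × 10^7.
Urban: 14870²·(1 − 2633/14870)·88.3/2633 = 6.1023312 × 10^6.
Sum = 2.319903 × 10^7.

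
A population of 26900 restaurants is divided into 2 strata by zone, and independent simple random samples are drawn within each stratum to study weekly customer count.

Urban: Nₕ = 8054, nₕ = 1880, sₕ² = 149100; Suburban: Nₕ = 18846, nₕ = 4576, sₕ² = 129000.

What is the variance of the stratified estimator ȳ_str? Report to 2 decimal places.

Var(ȳ_str) = Σₕ Wₕ²(1 − fₕ)sₕ²/nₕ with Wₕ = Nₕ/N, N = 26900.
Urban: Wₕ = 0.29940520; term = 0.29940520²·(1 − 0.23342439)·149100/1880 = 5.4499621.
Suburban: Wₕ = 0.70059480; term = 0.70059480²·(1 − 0.24281015)·129000/4576 = 10.477129.
Sum = 15.927091.

15.93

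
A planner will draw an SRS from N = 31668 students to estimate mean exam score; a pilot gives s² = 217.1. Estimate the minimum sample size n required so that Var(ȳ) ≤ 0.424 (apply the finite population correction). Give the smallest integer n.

504

Without fpc, n₀ = s²/D = 217.1/0.424 = 512.0283.
With fpc, (1 − n/N)·s²/n ≤ D requires n ≥ n₀/(1 + n₀/N) = 512.0283/(1 + 512.0283/31668) = 503.8812.
Rounding up, n = 504.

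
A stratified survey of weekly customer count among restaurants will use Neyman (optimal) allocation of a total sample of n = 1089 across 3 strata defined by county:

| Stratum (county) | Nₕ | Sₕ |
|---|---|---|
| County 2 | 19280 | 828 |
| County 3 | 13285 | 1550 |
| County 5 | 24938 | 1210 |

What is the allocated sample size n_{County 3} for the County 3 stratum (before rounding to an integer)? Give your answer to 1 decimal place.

Neyman allocation: nₕ = n·NₕSₕ / Σⱼ NⱼSⱼ.
Σ NⱼSⱼ = 19280·828 + 13285·1550 + 24938·1210 = 6.673057 × 10^7.
n_{County 3} = 1089·13285·1550 / (6.673057 × 10^7) = 336.0.

336.0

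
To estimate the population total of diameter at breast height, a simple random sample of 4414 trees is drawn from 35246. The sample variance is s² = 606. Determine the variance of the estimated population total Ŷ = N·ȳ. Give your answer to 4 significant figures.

Var(Ŷ) = N²·Var(ȳ) = N²·(1 − n/N)·s²/n.
f = 4414/35246 = 0.12523407; Var(ȳ) = 0.87476593·606/4414 = 0.120097.
Var(Ŷ) = 35246² · 0.120097 = 1.4919416 × 10^8.

1.492 × 10^8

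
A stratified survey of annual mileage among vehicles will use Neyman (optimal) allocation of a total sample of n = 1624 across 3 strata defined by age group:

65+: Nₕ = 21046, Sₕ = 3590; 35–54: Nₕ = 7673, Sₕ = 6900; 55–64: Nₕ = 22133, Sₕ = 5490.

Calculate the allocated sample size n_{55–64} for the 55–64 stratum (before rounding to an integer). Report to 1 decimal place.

Neyman allocation: nₕ = n·NₕSₕ / Σⱼ NⱼSⱼ.
Σ NⱼSⱼ = 21046·3590 + 7673·6900 + 22133·5490 = 2.5000901 × 10^8.
n_{55–64} = 1624·22133·5490 / (2.5000901 × 10^8) = 789.3.

789.3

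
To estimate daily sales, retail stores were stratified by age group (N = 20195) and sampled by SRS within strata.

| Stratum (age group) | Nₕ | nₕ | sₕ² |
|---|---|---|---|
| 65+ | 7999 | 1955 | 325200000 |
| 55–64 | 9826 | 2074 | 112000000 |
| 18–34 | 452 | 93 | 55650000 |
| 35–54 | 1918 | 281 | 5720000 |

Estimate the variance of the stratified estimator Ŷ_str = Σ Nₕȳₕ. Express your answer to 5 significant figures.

Var(Ŷ_str) = Σₕ Nₕ²(1 − fₕ)sₕ²/nₕ.
65+: 7999²·(1 − 1955/7999)·325200000/1955 = 8.0419974 × 10^12.
55–64: 9826²·(1 − 2074/9826)·112000000/2074 = 4.1133891 × 10^12.
18–34: 452²·(1 − 93/452)·55650000/93 = 9.7099077 × 10^10.
35–54: 1918²·(1 − 281/1918)·5720000/281 = 6.3912674 × 10^10.
Sum = 1.2316398 × 10^13.

1.2316 × 10^13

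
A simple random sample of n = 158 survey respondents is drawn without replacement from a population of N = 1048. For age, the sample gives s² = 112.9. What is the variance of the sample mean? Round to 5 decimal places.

Under SRS without replacement, Var(ȳ) = (1 − f)·s²/n with f = n/N = 158/1048 = 0.15076336.
Var(ȳ) = (1 − 0.15076336)·112.9/158 = 0.84923664·0.71455696 = 0.60682795.

0.60683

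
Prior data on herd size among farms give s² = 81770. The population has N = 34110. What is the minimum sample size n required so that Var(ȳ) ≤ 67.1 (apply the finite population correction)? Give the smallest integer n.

1177

Without fpc, n₀ = s²/D = 81770/67.1 = 1218.6289.
With fpc, (1 − n/N)·s²/n ≤ D requires n ≥ n₀/(1 + n₀/N) = 1218.6289/(1 + 1218.6289/34110) = 1176.5934.
Rounding up, n = 1177.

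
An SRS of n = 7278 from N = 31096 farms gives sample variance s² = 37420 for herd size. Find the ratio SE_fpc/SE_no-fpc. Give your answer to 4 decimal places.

0.8752

f = n/N = 7278/31096 = 0.23404940.
SE_no-fpc = √(s²/n) = 2.2674925; SE_fpc = √((1−f)s²/n) = 1.9844778.
Ratio = √(1−f) = 0.87518604.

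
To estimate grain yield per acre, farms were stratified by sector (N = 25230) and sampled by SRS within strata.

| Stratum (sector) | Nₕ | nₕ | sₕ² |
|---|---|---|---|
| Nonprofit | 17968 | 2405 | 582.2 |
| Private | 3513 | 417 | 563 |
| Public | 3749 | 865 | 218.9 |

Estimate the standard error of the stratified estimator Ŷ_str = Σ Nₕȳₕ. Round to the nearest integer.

Var(Ŷ_str) = Σₕ Nₕ²(1 − fₕ)sₕ²/nₕ.
Nonprofit: 17968²·(1 − 2405/17968)·582.2/2405 = 6.7694 × 10^7.
Private: 3513²·(1 − 417/3513)·563/417 = 1.4684239 × 10^7.
Public: 3749²·(1 − 865/3749)·218.9/865 = 2.7361528 × 10^6.
Sum = 8.5114392 × 10^7.
SE = √(8.5114392 × 10^7) = 9226.

9226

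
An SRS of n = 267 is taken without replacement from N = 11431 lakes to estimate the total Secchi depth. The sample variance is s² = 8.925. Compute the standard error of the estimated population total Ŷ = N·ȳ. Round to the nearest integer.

2065

Var(Ŷ) = N²·Var(ȳ) = N²·(1 − n/N)·s²/n.
f = 267/11431 = 0.02335754; Var(ȳ) = 0.97664246·8.925/267 = 0.032646195.
Var(Ŷ) = 11431² · 0.032646195 = 4.2658052 × 10^6.
SE(Ŷ) = √(4.2658052 × 10^6) = 2065.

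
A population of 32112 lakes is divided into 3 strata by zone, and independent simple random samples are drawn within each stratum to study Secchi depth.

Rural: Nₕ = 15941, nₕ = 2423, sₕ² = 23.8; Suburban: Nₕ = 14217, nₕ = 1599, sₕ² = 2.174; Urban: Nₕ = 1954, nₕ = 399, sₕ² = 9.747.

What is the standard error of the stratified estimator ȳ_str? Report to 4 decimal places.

Var(ȳ_str) = Σₕ Wₕ²(1 − fₕ)sₕ²/nₕ with Wₕ = Nₕ/N, N = 32112.
Rural: Wₕ = 0.49641878; term = 0.49641878²·(1 − 0.15199799)·23.8/2423 = 0.0020526591.
Suburban: Wₕ = 0.44273169; term = 0.44273169²·(1 − 0.11247099)·2.174/1599 = 2.365238 × 10^-4.
Urban: Wₕ = 0.06084953; term = 0.06084953²·(1 − 0.20419652)·9.747/399 = 7.1981072 × 10^-5.
Sum = 0.002361164.
SE = √(0.002361164) = 0.0486.

0.0486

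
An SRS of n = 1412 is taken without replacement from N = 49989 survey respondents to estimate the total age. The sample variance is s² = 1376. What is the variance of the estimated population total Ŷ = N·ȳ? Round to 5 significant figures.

Var(Ŷ) = N²·Var(ȳ) = N²·(1 − n/N)·s²/n.
f = 1412/49989 = 0.02824621; Var(ȳ) = 0.97175379·1376/1412 = 0.94697819.
Var(Ŷ) = 49989² · 0.94697819 = 2.3664039 × 10^9.

2.3664 × 10^9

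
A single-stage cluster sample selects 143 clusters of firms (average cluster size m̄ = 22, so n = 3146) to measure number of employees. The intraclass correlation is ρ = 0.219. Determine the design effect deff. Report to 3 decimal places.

5.599

deff = 1 + (22 − 1)·0.219 = 1 + 4.599 = 5.599.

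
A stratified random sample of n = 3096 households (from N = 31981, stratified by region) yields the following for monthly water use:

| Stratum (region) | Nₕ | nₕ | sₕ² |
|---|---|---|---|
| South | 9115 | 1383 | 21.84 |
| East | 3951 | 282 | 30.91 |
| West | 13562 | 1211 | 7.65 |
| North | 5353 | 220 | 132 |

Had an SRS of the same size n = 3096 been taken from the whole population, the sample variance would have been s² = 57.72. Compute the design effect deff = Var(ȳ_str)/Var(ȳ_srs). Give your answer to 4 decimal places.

1.1756

Var(ȳ_str) = Σ Wₕ²(1−fₕ)sₕ²/nₕ with Wₕ = Nₕ/31981:
  South: (9115/31981)²·(1−1383/9115)·21.84/1383 = 0.0010881654
  East: (3951/31981)²·(1−282/3951)·30.91/282 = 0.0015535333
  West: (13562/31981)²·(1−1211/13562)·7.65/1211 = 0.0010345681
  North: (5353/31981)²·(1−220/5353)·132/220 = 0.01611891
  → Var(ȳ_str) = 0.019795177.
Var(ȳ_srs) = (1 − 3096/31981)·57.72/3096 = 0.016838589.
deff = 0.019795177 / 0.016838589 = 1.1756.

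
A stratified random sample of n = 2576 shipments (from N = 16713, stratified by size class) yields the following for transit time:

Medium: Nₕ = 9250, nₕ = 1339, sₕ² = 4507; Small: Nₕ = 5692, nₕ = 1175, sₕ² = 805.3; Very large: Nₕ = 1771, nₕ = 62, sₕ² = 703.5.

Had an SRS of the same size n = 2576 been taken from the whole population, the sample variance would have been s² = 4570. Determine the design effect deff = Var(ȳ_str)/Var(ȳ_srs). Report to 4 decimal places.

0.7116

Var(ȳ_str) = Σ Wₕ²(1−fₕ)sₕ²/nₕ with Wₕ = Nₕ/16713:
  Medium: (9250/16713)²·(1−1339/9250)·4507/1339 = 0.88180239
  Small: (5692/16713)²·(1−1175/5692)·805.3/1175 = 0.063084983
  Very large: (1771/16713)²·(1−62/1771)·703.5/62 = 0.12294878
  → Var(ȳ_str) = 1.0678362.
Var(ȳ_srs) = (1 − 2576/16713)·4570/2576 = 1.5006285.
deff = 1.0678362 / 1.5006285 = 0.7116.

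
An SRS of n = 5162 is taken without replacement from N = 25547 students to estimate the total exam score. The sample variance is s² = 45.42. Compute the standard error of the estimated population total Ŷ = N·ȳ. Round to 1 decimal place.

Var(Ŷ) = N²·Var(ȳ) = N²·(1 − n/N)·s²/n.
f = 5162/25547 = 0.20205895; Var(ȳ) = 0.79794105·45.42/5162 = 0.0070210156.
Var(Ŷ) = 25547² · 0.0070210156 = 4.5822603 × 10^6.
SE(Ŷ) = √(4.5822603 × 10^6) = 2140.6.

2140.6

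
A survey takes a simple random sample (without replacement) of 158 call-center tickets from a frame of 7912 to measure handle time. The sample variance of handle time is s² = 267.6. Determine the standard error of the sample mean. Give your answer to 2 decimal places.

Under SRS without replacement, Var(ȳ) = (1 − f)·s²/n with f = n/N = 158/7912 = 0.01996967.
Var(ȳ) = (1 − 0.01996967)·267.6/158 = 0.98003033·1.6936709 = 1.6598488.
SE(ȳ) = √(1.6598488) = 1.29.

1.29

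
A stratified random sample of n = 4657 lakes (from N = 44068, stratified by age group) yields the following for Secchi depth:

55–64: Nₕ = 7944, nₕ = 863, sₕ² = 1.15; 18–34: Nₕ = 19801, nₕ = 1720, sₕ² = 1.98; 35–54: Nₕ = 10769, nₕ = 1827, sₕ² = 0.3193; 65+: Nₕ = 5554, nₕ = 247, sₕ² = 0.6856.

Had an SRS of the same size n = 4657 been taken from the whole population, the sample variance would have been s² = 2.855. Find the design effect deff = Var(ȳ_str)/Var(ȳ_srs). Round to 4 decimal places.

Var(ȳ_str) = Σ Wₕ²(1−fₕ)sₕ²/nₕ with Wₕ = Nₕ/44068:
  55–64: (7944/44068)²·(1−863/7944)·1.15/863 = 3.8598835 × 10^-5
  18–34: (19801/44068)²·(1−1720/19801)·1.98/1720 = 2.1222651 × 10^-4
  35–54: (10769/44068)²·(1−1827/10769)·0.3193/1827 = 8.6661007 × 10^-6
  65+: (5554/44068)²·(1−247/5554)·0.6856/247 = 4.2129096 × 10^-5
  → Var(ȳ_str) = 3.0162054 × 10^-4.
Var(ȳ_srs) = (1 − 4657/44068)·2.855/4657 = 5.4826938 × 10^-4.
deff = (3.0162054 × 10^-4) / (5.4826938 × 10^-4) = 0.5501.

0.5501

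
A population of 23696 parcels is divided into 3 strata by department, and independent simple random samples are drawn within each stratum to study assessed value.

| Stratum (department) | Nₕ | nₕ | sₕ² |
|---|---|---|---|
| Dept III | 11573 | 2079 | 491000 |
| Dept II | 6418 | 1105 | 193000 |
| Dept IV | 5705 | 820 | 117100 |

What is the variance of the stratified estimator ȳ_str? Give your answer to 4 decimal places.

63.9085

Var(ȳ_str) = Σₕ Wₕ²(1 − fₕ)sₕ²/nₕ with Wₕ = Nₕ/N, N = 23696.
Dept III: Wₕ = 0.48839467; term = 0.48839467²·(1 − 0.17964227)·491000/2079 = 46.213845.
Dept II: Wₕ = 0.27084740; term = 0.27084740²·(1 − 0.17217202)·193000/1105 = 10.606802.
Dept IV: Wₕ = 0.24075793; term = 0.24075793²·(1 − 0.14373357)·117100/820 = 7.0878281.
Sum = 63.908475.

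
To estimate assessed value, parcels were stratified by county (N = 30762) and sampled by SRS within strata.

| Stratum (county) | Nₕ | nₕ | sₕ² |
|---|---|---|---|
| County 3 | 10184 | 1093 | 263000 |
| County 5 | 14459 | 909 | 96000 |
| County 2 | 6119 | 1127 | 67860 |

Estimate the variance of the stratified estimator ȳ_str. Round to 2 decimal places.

Var(ȳ_str) = Σₕ Wₕ²(1 − fₕ)sₕ²/nₕ with Wₕ = Nₕ/N, N = 30762.
County 3: Wₕ = 0.33105780; term = 0.33105780²·(1 − 0.10732522)·263000/1093 = 23.541628.
County 5: Wₕ = 0.47002796; term = 0.47002796²·(1 − 0.06286742)·96000/909 = 21.865316.
County 2: Wₕ = 0.19891424; term = 0.19891424²·(1 − 0.18418042)·67860/1127 = 1.94364.
Sum = 47.350584.

47.35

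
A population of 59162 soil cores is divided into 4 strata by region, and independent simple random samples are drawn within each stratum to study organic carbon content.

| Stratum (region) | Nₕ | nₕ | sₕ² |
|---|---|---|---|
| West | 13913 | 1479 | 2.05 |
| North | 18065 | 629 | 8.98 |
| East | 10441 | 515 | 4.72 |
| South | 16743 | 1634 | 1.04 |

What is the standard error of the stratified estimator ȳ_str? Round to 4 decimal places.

Var(ȳ_str) = Σₕ Wₕ²(1 − fₕ)sₕ²/nₕ with Wₕ = Nₕ/N, N = 59162.
West: Wₕ = 0.23516784; term = 0.23516784²·(1 − 0.10630346)·2.05/1479 = 6.8506478 × 10^-5.
North: Wₕ = 0.30534803; term = 0.30534803²·(1 − 0.03481871)·8.98/629 = 0.0012847683.
East: Wₕ = 0.17648153; term = 0.17648153²·(1 − 0.04932478)·4.72/515 = 2.7137225 × 10^-4.
South: Wₕ = 0.28300260; term = 0.28300260²·(1 − 0.09759302)·1.04/1634 = 4.6000716 × 10^-5.
Sum = 0.0016706477.
SE = √(0.0016706477) = 0.0409.

0.0409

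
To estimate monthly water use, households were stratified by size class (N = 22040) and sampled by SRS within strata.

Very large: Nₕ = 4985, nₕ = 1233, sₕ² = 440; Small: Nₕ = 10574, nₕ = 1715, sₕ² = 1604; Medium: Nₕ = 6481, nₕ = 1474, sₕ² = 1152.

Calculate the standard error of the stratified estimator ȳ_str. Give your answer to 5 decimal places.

Var(ȳ_str) = Σₕ Wₕ²(1 − fₕ)sₕ²/nₕ with Wₕ = Nₕ/N, N = 22040.
Very large: Wₕ = 0.22617967; term = 0.22617967²·(1 − 0.24734203)·440/1233 = 0.013740243.
Small: Wₕ = 0.47976407; term = 0.47976407²·(1 − 0.16219028)·1604/1715 = 0.18036035.
Medium: Wₕ = 0.29405626; term = 0.29405626²·(1 − 0.22743404)·1152/1474 = 0.052209728.
Sum = 0.24631032.
SE = √(0.24631032) = 0.49630.

0.49630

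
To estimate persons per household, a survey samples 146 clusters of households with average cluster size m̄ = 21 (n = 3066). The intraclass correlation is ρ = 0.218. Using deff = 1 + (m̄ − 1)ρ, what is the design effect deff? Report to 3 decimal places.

5.360

deff = 1 + (21 − 1)·0.218 = 1 + 4.36 = 5.36.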